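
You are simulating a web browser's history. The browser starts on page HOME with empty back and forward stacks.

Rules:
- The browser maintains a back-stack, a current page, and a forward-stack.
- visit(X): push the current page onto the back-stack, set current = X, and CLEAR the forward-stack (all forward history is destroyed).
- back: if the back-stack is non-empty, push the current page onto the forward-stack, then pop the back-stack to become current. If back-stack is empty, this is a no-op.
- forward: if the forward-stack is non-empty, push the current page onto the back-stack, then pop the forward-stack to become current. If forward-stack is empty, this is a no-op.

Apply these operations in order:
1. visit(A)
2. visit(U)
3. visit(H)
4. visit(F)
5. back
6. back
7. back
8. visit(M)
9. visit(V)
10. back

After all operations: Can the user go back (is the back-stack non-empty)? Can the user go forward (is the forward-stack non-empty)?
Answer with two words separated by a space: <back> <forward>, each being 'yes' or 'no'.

After 1 (visit(A)): cur=A back=1 fwd=0
After 2 (visit(U)): cur=U back=2 fwd=0
After 3 (visit(H)): cur=H back=3 fwd=0
After 4 (visit(F)): cur=F back=4 fwd=0
After 5 (back): cur=H back=3 fwd=1
After 6 (back): cur=U back=2 fwd=2
After 7 (back): cur=A back=1 fwd=3
After 8 (visit(M)): cur=M back=2 fwd=0
After 9 (visit(V)): cur=V back=3 fwd=0
After 10 (back): cur=M back=2 fwd=1

Answer: yes yes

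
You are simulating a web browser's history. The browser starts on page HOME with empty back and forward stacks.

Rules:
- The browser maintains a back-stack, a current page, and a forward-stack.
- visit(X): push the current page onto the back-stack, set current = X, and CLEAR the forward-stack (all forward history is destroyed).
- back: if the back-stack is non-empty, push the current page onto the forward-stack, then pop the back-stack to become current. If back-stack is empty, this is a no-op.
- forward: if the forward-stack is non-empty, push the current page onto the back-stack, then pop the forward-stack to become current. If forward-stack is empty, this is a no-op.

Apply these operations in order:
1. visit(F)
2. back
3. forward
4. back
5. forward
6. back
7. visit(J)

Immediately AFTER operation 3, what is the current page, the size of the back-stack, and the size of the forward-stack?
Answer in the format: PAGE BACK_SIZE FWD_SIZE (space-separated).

After 1 (visit(F)): cur=F back=1 fwd=0
After 2 (back): cur=HOME back=0 fwd=1
After 3 (forward): cur=F back=1 fwd=0

F 1 0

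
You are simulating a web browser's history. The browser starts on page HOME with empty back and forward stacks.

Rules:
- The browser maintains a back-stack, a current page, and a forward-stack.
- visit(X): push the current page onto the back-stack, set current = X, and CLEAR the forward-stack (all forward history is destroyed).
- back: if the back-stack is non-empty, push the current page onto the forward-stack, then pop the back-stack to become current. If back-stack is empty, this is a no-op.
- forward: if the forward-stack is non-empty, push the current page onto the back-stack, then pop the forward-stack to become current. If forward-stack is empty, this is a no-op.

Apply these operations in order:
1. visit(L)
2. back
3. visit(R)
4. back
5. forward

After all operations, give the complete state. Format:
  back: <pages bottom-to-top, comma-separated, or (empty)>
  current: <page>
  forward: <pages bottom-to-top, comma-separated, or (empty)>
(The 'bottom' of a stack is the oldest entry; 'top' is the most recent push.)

After 1 (visit(L)): cur=L back=1 fwd=0
After 2 (back): cur=HOME back=0 fwd=1
After 3 (visit(R)): cur=R back=1 fwd=0
After 4 (back): cur=HOME back=0 fwd=1
After 5 (forward): cur=R back=1 fwd=0

Answer: back: HOME
current: R
forward: (empty)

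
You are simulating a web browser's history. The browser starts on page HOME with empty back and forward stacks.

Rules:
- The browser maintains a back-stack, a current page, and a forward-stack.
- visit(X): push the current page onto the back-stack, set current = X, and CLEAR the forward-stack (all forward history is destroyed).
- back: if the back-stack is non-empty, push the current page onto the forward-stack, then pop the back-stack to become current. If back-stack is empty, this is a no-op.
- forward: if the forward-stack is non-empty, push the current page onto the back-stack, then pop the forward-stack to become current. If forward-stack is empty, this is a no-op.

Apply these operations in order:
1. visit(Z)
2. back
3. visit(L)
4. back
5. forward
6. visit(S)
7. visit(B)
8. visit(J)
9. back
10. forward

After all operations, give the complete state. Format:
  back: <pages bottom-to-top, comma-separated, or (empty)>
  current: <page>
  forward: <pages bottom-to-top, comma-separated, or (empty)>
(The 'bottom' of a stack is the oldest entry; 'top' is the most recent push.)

After 1 (visit(Z)): cur=Z back=1 fwd=0
After 2 (back): cur=HOME back=0 fwd=1
After 3 (visit(L)): cur=L back=1 fwd=0
After 4 (back): cur=HOME back=0 fwd=1
After 5 (forward): cur=L back=1 fwd=0
After 6 (visit(S)): cur=S back=2 fwd=0
After 7 (visit(B)): cur=B back=3 fwd=0
After 8 (visit(J)): cur=J back=4 fwd=0
After 9 (back): cur=B back=3 fwd=1
After 10 (forward): cur=J back=4 fwd=0

Answer: back: HOME,L,S,B
current: J
forward: (empty)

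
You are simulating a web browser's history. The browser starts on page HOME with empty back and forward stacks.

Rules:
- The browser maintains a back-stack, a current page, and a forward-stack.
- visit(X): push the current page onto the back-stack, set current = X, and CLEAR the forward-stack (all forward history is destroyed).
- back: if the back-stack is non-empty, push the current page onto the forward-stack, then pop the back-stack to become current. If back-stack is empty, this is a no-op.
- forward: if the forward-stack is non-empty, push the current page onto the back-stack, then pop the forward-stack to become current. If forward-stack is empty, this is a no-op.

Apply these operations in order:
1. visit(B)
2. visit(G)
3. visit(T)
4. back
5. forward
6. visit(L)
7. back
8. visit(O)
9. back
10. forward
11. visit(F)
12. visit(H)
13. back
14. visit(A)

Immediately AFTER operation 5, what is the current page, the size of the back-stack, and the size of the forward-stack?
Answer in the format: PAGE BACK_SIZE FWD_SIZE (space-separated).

After 1 (visit(B)): cur=B back=1 fwd=0
After 2 (visit(G)): cur=G back=2 fwd=0
After 3 (visit(T)): cur=T back=3 fwd=0
After 4 (back): cur=G back=2 fwd=1
After 5 (forward): cur=T back=3 fwd=0

T 3 0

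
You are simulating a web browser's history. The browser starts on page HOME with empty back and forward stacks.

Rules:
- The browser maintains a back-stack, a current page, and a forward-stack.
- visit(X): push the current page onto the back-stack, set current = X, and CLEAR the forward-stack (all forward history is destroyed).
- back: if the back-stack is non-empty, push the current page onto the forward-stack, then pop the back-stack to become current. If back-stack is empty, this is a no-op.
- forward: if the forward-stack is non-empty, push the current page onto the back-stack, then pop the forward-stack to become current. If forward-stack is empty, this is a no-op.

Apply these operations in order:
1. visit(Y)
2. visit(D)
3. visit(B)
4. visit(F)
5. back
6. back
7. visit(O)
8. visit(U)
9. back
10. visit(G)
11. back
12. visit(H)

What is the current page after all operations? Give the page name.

Answer: H

Derivation:
After 1 (visit(Y)): cur=Y back=1 fwd=0
After 2 (visit(D)): cur=D back=2 fwd=0
After 3 (visit(B)): cur=B back=3 fwd=0
After 4 (visit(F)): cur=F back=4 fwd=0
After 5 (back): cur=B back=3 fwd=1
After 6 (back): cur=D back=2 fwd=2
After 7 (visit(O)): cur=O back=3 fwd=0
After 8 (visit(U)): cur=U back=4 fwd=0
After 9 (back): cur=O back=3 fwd=1
After 10 (visit(G)): cur=G back=4 fwd=0
After 11 (back): cur=O back=3 fwd=1
After 12 (visit(H)): cur=H back=4 fwd=0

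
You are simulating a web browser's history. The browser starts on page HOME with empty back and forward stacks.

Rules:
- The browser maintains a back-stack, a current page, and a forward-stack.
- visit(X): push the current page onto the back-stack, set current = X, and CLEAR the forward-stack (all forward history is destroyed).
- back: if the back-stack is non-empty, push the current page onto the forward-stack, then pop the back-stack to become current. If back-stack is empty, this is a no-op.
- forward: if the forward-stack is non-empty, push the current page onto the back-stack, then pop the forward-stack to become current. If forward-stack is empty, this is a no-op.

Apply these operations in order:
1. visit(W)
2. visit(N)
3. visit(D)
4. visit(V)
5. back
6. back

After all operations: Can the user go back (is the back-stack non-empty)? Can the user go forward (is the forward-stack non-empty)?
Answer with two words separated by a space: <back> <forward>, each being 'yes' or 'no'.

Answer: yes yes

Derivation:
After 1 (visit(W)): cur=W back=1 fwd=0
After 2 (visit(N)): cur=N back=2 fwd=0
After 3 (visit(D)): cur=D back=3 fwd=0
After 4 (visit(V)): cur=V back=4 fwd=0
After 5 (back): cur=D back=3 fwd=1
After 6 (back): cur=N back=2 fwd=2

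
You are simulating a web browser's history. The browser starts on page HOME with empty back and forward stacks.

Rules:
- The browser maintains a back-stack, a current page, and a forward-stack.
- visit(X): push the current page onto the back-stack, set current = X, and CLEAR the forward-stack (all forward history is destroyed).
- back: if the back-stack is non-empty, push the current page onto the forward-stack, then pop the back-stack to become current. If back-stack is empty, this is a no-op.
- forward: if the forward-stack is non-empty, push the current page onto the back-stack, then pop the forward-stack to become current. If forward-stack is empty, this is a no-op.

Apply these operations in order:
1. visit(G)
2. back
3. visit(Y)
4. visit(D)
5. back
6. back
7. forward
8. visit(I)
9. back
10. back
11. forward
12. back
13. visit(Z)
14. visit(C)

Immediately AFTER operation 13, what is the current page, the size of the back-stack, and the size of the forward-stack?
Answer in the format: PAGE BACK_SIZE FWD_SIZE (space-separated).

After 1 (visit(G)): cur=G back=1 fwd=0
After 2 (back): cur=HOME back=0 fwd=1
After 3 (visit(Y)): cur=Y back=1 fwd=0
After 4 (visit(D)): cur=D back=2 fwd=0
After 5 (back): cur=Y back=1 fwd=1
After 6 (back): cur=HOME back=0 fwd=2
After 7 (forward): cur=Y back=1 fwd=1
After 8 (visit(I)): cur=I back=2 fwd=0
After 9 (back): cur=Y back=1 fwd=1
After 10 (back): cur=HOME back=0 fwd=2
After 11 (forward): cur=Y back=1 fwd=1
After 12 (back): cur=HOME back=0 fwd=2
After 13 (visit(Z)): cur=Z back=1 fwd=0

Z 1 0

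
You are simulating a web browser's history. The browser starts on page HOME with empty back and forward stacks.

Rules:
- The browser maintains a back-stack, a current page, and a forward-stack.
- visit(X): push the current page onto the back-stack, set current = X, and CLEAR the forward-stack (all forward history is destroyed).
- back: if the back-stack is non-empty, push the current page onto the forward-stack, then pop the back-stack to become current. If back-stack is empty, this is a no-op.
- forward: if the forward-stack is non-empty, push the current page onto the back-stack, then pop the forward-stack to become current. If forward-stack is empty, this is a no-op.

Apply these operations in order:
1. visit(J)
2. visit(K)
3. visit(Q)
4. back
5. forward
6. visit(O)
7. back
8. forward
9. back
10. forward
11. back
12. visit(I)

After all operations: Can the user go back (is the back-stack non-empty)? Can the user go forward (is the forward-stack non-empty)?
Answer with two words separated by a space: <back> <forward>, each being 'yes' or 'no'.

After 1 (visit(J)): cur=J back=1 fwd=0
After 2 (visit(K)): cur=K back=2 fwd=0
After 3 (visit(Q)): cur=Q back=3 fwd=0
After 4 (back): cur=K back=2 fwd=1
After 5 (forward): cur=Q back=3 fwd=0
After 6 (visit(O)): cur=O back=4 fwd=0
After 7 (back): cur=Q back=3 fwd=1
After 8 (forward): cur=O back=4 fwd=0
After 9 (back): cur=Q back=3 fwd=1
After 10 (forward): cur=O back=4 fwd=0
After 11 (back): cur=Q back=3 fwd=1
After 12 (visit(I)): cur=I back=4 fwd=0

Answer: yes no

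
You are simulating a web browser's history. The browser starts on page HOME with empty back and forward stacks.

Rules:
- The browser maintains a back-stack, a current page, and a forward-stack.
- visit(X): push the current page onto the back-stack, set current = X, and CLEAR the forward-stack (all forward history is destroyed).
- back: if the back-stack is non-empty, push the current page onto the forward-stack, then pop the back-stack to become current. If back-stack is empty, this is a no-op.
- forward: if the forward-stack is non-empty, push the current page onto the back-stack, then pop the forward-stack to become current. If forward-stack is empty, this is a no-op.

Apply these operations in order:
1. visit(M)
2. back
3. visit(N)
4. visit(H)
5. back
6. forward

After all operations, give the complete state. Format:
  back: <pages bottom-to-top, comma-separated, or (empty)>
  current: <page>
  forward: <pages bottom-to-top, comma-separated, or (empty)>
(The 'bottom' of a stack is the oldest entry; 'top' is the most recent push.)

Answer: back: HOME,N
current: H
forward: (empty)

Derivation:
After 1 (visit(M)): cur=M back=1 fwd=0
After 2 (back): cur=HOME back=0 fwd=1
After 3 (visit(N)): cur=N back=1 fwd=0
After 4 (visit(H)): cur=H back=2 fwd=0
After 5 (back): cur=N back=1 fwd=1
After 6 (forward): cur=H back=2 fwd=0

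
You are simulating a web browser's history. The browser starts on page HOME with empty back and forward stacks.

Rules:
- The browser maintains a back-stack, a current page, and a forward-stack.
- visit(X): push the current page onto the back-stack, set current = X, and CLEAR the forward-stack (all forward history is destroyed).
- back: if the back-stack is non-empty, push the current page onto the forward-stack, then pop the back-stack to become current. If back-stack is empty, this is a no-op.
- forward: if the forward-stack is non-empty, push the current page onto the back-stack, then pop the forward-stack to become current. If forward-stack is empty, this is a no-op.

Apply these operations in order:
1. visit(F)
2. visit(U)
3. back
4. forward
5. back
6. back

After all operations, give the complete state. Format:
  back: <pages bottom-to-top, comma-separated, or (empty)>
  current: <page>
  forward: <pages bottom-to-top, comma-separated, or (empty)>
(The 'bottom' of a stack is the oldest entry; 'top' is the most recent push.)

After 1 (visit(F)): cur=F back=1 fwd=0
After 2 (visit(U)): cur=U back=2 fwd=0
After 3 (back): cur=F back=1 fwd=1
After 4 (forward): cur=U back=2 fwd=0
After 5 (back): cur=F back=1 fwd=1
After 6 (back): cur=HOME back=0 fwd=2

Answer: back: (empty)
current: HOME
forward: U,F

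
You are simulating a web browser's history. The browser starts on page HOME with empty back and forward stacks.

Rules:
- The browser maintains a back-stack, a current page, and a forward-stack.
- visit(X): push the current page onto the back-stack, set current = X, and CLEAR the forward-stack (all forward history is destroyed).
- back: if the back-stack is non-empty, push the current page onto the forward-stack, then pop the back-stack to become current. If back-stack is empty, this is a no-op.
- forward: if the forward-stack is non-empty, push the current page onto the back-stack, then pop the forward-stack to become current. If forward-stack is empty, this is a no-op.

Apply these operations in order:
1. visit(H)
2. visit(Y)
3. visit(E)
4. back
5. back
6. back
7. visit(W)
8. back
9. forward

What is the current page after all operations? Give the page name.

Answer: W

Derivation:
After 1 (visit(H)): cur=H back=1 fwd=0
After 2 (visit(Y)): cur=Y back=2 fwd=0
After 3 (visit(E)): cur=E back=3 fwd=0
After 4 (back): cur=Y back=2 fwd=1
After 5 (back): cur=H back=1 fwd=2
After 6 (back): cur=HOME back=0 fwd=3
After 7 (visit(W)): cur=W back=1 fwd=0
After 8 (back): cur=HOME back=0 fwd=1
After 9 (forward): cur=W back=1 fwd=0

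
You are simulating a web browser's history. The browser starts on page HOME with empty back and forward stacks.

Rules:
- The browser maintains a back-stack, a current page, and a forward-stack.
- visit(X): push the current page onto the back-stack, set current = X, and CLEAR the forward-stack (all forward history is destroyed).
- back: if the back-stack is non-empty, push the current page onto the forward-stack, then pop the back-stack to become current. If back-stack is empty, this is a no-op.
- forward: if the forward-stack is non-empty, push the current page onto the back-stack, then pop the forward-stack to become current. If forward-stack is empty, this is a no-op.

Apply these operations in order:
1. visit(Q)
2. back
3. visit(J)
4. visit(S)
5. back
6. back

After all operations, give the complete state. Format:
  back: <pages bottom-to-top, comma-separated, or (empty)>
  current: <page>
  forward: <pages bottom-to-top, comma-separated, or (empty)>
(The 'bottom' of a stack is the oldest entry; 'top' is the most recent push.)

After 1 (visit(Q)): cur=Q back=1 fwd=0
After 2 (back): cur=HOME back=0 fwd=1
After 3 (visit(J)): cur=J back=1 fwd=0
After 4 (visit(S)): cur=S back=2 fwd=0
After 5 (back): cur=J back=1 fwd=1
After 6 (back): cur=HOME back=0 fwd=2

Answer: back: (empty)
current: HOME
forward: S,J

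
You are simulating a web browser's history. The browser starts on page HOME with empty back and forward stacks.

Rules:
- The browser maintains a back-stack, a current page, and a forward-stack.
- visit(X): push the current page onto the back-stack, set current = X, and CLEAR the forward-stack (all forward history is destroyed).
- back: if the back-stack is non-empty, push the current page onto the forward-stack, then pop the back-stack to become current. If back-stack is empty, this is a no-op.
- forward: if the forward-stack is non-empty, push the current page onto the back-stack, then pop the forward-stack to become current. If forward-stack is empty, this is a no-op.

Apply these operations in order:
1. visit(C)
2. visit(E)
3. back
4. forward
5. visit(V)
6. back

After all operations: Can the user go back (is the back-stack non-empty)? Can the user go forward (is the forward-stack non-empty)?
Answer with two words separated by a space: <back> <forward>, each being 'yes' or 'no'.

After 1 (visit(C)): cur=C back=1 fwd=0
After 2 (visit(E)): cur=E back=2 fwd=0
After 3 (back): cur=C back=1 fwd=1
After 4 (forward): cur=E back=2 fwd=0
After 5 (visit(V)): cur=V back=3 fwd=0
After 6 (back): cur=E back=2 fwd=1

Answer: yes yes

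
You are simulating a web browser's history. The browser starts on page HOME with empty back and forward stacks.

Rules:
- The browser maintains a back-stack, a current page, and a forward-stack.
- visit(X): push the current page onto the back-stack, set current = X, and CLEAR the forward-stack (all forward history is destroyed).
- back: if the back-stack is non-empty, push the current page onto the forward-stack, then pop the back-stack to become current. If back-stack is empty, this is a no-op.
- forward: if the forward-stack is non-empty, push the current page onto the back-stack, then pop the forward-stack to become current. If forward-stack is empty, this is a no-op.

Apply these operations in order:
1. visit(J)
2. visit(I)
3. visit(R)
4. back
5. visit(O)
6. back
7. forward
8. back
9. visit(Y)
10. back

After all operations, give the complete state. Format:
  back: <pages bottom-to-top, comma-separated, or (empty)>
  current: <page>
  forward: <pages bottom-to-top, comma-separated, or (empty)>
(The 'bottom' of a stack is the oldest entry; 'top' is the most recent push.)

After 1 (visit(J)): cur=J back=1 fwd=0
After 2 (visit(I)): cur=I back=2 fwd=0
After 3 (visit(R)): cur=R back=3 fwd=0
After 4 (back): cur=I back=2 fwd=1
After 5 (visit(O)): cur=O back=3 fwd=0
After 6 (back): cur=I back=2 fwd=1
After 7 (forward): cur=O back=3 fwd=0
After 8 (back): cur=I back=2 fwd=1
After 9 (visit(Y)): cur=Y back=3 fwd=0
After 10 (back): cur=I back=2 fwd=1

Answer: back: HOME,J
current: I
forward: Y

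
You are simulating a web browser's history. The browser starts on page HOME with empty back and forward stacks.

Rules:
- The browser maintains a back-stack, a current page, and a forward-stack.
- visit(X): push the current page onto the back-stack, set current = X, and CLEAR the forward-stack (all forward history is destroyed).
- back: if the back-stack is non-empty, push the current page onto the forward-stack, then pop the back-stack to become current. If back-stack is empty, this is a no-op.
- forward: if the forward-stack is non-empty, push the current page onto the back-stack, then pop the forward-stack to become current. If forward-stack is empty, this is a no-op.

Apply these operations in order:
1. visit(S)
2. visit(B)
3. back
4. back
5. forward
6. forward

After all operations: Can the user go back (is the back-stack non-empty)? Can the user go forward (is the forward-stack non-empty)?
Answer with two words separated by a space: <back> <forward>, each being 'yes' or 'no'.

Answer: yes no

Derivation:
After 1 (visit(S)): cur=S back=1 fwd=0
After 2 (visit(B)): cur=B back=2 fwd=0
After 3 (back): cur=S back=1 fwd=1
After 4 (back): cur=HOME back=0 fwd=2
After 5 (forward): cur=S back=1 fwd=1
After 6 (forward): cur=B back=2 fwd=0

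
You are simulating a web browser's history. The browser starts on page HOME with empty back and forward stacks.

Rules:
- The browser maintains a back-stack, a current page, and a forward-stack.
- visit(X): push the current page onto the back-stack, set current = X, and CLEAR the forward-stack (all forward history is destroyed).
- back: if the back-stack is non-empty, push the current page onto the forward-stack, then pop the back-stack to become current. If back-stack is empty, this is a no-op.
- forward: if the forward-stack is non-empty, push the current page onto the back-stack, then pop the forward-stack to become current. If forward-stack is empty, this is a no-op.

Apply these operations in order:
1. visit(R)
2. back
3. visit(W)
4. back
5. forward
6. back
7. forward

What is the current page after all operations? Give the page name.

Answer: W

Derivation:
After 1 (visit(R)): cur=R back=1 fwd=0
After 2 (back): cur=HOME back=0 fwd=1
After 3 (visit(W)): cur=W back=1 fwd=0
After 4 (back): cur=HOME back=0 fwd=1
After 5 (forward): cur=W back=1 fwd=0
After 6 (back): cur=HOME back=0 fwd=1
After 7 (forward): cur=W back=1 fwd=0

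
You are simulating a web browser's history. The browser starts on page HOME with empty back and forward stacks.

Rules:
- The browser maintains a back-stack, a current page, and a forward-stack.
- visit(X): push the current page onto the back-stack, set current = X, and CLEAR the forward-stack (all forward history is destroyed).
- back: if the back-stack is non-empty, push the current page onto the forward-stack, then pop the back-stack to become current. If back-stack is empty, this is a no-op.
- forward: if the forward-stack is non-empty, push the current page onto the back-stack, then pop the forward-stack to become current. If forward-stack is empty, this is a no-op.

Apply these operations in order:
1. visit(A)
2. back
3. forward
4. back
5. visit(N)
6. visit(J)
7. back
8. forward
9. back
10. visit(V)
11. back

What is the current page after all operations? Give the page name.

Answer: N

Derivation:
After 1 (visit(A)): cur=A back=1 fwd=0
After 2 (back): cur=HOME back=0 fwd=1
After 3 (forward): cur=A back=1 fwd=0
After 4 (back): cur=HOME back=0 fwd=1
After 5 (visit(N)): cur=N back=1 fwd=0
After 6 (visit(J)): cur=J back=2 fwd=0
After 7 (back): cur=N back=1 fwd=1
After 8 (forward): cur=J back=2 fwd=0
After 9 (back): cur=N back=1 fwd=1
After 10 (visit(V)): cur=V back=2 fwd=0
After 11 (back): cur=N back=1 fwd=1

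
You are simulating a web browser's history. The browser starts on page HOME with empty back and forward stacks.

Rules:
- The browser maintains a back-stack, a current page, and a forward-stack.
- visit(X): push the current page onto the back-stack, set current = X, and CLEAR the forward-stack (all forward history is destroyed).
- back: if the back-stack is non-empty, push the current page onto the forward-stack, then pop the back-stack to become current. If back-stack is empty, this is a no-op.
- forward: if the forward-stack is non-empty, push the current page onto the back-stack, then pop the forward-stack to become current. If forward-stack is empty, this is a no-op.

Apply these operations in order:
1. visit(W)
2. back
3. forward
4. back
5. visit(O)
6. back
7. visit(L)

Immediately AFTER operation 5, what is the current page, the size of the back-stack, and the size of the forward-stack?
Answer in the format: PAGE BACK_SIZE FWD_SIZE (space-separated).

After 1 (visit(W)): cur=W back=1 fwd=0
After 2 (back): cur=HOME back=0 fwd=1
After 3 (forward): cur=W back=1 fwd=0
After 4 (back): cur=HOME back=0 fwd=1
After 5 (visit(O)): cur=O back=1 fwd=0

O 1 0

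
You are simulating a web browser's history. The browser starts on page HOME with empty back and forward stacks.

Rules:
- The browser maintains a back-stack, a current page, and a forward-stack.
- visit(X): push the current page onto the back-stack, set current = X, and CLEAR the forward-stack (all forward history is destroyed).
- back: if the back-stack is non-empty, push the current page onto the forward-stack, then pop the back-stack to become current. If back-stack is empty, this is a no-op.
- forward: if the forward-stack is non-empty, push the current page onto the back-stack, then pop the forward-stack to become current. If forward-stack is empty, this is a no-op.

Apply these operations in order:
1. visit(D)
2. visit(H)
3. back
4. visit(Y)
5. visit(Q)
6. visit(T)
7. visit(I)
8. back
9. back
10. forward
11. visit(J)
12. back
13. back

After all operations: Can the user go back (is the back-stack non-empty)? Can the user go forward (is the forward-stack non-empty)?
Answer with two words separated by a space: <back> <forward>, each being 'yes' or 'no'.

After 1 (visit(D)): cur=D back=1 fwd=0
After 2 (visit(H)): cur=H back=2 fwd=0
After 3 (back): cur=D back=1 fwd=1
After 4 (visit(Y)): cur=Y back=2 fwd=0
After 5 (visit(Q)): cur=Q back=3 fwd=0
After 6 (visit(T)): cur=T back=4 fwd=0
After 7 (visit(I)): cur=I back=5 fwd=0
After 8 (back): cur=T back=4 fwd=1
After 9 (back): cur=Q back=3 fwd=2
After 10 (forward): cur=T back=4 fwd=1
After 11 (visit(J)): cur=J back=5 fwd=0
After 12 (back): cur=T back=4 fwd=1
After 13 (back): cur=Q back=3 fwd=2

Answer: yes yes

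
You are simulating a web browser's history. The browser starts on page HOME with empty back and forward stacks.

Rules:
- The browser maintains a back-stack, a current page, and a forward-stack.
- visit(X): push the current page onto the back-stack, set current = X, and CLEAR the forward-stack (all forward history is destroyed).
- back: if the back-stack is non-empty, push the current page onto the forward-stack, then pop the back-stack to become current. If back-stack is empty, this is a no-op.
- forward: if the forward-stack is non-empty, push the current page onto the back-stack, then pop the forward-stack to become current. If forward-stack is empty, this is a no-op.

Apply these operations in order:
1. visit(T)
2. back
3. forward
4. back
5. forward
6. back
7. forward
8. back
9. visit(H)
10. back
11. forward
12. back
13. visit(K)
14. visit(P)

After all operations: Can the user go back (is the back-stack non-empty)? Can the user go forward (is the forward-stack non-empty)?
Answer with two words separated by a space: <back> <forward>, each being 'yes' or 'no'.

Answer: yes no

Derivation:
After 1 (visit(T)): cur=T back=1 fwd=0
After 2 (back): cur=HOME back=0 fwd=1
After 3 (forward): cur=T back=1 fwd=0
After 4 (back): cur=HOME back=0 fwd=1
After 5 (forward): cur=T back=1 fwd=0
After 6 (back): cur=HOME back=0 fwd=1
After 7 (forward): cur=T back=1 fwd=0
After 8 (back): cur=HOME back=0 fwd=1
After 9 (visit(H)): cur=H back=1 fwd=0
After 10 (back): cur=HOME back=0 fwd=1
After 11 (forward): cur=H back=1 fwd=0
After 12 (back): cur=HOME back=0 fwd=1
After 13 (visit(K)): cur=K back=1 fwd=0
After 14 (visit(P)): cur=P back=2 fwd=0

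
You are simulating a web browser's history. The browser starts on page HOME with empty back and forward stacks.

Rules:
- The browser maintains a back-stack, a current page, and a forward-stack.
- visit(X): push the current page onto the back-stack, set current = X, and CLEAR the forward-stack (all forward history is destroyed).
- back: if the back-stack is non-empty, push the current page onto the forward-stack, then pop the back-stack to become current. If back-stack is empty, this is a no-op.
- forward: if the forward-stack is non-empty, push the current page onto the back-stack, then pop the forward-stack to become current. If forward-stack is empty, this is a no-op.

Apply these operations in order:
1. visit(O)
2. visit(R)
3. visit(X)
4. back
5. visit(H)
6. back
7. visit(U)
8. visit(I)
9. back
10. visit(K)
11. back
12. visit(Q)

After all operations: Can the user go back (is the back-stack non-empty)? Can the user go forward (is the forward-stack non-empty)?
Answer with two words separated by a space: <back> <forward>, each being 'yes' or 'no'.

Answer: yes no

Derivation:
After 1 (visit(O)): cur=O back=1 fwd=0
After 2 (visit(R)): cur=R back=2 fwd=0
After 3 (visit(X)): cur=X back=3 fwd=0
After 4 (back): cur=R back=2 fwd=1
After 5 (visit(H)): cur=H back=3 fwd=0
After 6 (back): cur=R back=2 fwd=1
After 7 (visit(U)): cur=U back=3 fwd=0
After 8 (visit(I)): cur=I back=4 fwd=0
After 9 (back): cur=U back=3 fwd=1
After 10 (visit(K)): cur=K back=4 fwd=0
After 11 (back): cur=U back=3 fwd=1
After 12 (visit(Q)): cur=Q back=4 fwd=0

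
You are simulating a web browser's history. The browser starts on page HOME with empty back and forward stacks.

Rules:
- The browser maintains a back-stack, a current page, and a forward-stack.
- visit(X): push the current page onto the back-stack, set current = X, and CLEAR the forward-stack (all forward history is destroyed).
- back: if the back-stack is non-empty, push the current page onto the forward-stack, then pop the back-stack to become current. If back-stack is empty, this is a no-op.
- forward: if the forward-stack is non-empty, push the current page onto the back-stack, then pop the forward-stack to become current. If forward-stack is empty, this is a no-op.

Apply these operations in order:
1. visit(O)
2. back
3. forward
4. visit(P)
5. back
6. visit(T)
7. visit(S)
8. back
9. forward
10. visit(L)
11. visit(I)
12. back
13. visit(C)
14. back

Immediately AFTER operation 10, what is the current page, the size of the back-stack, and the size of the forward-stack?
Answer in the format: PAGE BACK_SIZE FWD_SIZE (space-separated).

After 1 (visit(O)): cur=O back=1 fwd=0
After 2 (back): cur=HOME back=0 fwd=1
After 3 (forward): cur=O back=1 fwd=0
After 4 (visit(P)): cur=P back=2 fwd=0
After 5 (back): cur=O back=1 fwd=1
After 6 (visit(T)): cur=T back=2 fwd=0
After 7 (visit(S)): cur=S back=3 fwd=0
After 8 (back): cur=T back=2 fwd=1
After 9 (forward): cur=S back=3 fwd=0
After 10 (visit(L)): cur=L back=4 fwd=0

L 4 0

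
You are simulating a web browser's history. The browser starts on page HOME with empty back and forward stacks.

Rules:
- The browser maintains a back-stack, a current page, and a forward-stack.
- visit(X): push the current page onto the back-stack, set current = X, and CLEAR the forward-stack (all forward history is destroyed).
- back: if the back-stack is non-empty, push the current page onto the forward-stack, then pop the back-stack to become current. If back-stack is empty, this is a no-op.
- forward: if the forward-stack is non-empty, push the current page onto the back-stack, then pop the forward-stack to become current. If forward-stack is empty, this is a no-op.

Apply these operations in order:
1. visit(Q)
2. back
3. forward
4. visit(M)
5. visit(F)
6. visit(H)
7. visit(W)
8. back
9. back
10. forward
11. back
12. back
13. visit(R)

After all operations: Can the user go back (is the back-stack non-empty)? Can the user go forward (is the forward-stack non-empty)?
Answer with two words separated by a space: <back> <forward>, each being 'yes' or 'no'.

Answer: yes no

Derivation:
After 1 (visit(Q)): cur=Q back=1 fwd=0
After 2 (back): cur=HOME back=0 fwd=1
After 3 (forward): cur=Q back=1 fwd=0
After 4 (visit(M)): cur=M back=2 fwd=0
After 5 (visit(F)): cur=F back=3 fwd=0
After 6 (visit(H)): cur=H back=4 fwd=0
After 7 (visit(W)): cur=W back=5 fwd=0
After 8 (back): cur=H back=4 fwd=1
After 9 (back): cur=F back=3 fwd=2
After 10 (forward): cur=H back=4 fwd=1
After 11 (back): cur=F back=3 fwd=2
After 12 (back): cur=M back=2 fwd=3
After 13 (visit(R)): cur=R back=3 fwd=0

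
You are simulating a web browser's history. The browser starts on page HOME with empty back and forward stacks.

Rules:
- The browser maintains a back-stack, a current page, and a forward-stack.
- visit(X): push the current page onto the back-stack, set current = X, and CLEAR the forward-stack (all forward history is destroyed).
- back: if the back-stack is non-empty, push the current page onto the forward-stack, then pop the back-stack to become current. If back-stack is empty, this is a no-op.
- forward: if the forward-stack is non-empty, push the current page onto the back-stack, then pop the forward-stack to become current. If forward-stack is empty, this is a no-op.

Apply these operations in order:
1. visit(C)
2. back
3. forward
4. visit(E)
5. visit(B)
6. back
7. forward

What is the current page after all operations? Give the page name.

Answer: B

Derivation:
After 1 (visit(C)): cur=C back=1 fwd=0
After 2 (back): cur=HOME back=0 fwd=1
After 3 (forward): cur=C back=1 fwd=0
After 4 (visit(E)): cur=E back=2 fwd=0
After 5 (visit(B)): cur=B back=3 fwd=0
After 6 (back): cur=E back=2 fwd=1
After 7 (forward): cur=B back=3 fwd=0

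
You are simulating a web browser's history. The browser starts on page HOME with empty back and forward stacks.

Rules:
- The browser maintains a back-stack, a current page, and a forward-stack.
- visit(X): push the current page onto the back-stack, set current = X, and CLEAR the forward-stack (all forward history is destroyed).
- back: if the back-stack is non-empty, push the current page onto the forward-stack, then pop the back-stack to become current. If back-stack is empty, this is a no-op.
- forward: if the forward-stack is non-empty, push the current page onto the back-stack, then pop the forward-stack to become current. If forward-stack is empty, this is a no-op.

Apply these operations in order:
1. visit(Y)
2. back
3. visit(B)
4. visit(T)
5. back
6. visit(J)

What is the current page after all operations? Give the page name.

Answer: J

Derivation:
After 1 (visit(Y)): cur=Y back=1 fwd=0
After 2 (back): cur=HOME back=0 fwd=1
After 3 (visit(B)): cur=B back=1 fwd=0
After 4 (visit(T)): cur=T back=2 fwd=0
After 5 (back): cur=B back=1 fwd=1
After 6 (visit(J)): cur=J back=2 fwd=0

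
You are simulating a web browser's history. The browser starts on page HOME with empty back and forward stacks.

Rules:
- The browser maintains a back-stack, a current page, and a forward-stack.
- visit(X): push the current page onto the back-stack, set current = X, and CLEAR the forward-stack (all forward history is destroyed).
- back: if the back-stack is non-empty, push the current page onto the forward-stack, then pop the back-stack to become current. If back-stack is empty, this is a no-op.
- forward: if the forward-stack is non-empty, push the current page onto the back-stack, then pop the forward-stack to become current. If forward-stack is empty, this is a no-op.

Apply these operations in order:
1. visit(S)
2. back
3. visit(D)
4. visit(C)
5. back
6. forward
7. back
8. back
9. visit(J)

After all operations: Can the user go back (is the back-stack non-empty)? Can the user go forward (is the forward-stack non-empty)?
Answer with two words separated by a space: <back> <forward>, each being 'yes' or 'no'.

After 1 (visit(S)): cur=S back=1 fwd=0
After 2 (back): cur=HOME back=0 fwd=1
After 3 (visit(D)): cur=D back=1 fwd=0
After 4 (visit(C)): cur=C back=2 fwd=0
After 5 (back): cur=D back=1 fwd=1
After 6 (forward): cur=C back=2 fwd=0
After 7 (back): cur=D back=1 fwd=1
After 8 (back): cur=HOME back=0 fwd=2
After 9 (visit(J)): cur=J back=1 fwd=0

Answer: yes no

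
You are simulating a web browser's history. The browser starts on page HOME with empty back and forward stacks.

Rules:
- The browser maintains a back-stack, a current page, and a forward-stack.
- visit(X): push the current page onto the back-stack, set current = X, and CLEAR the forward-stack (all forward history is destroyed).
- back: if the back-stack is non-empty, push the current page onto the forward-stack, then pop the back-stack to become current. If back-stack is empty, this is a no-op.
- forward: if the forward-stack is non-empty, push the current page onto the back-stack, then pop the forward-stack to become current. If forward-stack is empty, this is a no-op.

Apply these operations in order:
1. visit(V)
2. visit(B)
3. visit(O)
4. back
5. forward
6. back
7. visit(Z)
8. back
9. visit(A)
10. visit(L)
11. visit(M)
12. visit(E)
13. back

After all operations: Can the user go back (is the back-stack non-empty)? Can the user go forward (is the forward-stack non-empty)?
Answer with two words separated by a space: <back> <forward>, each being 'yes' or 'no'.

Answer: yes yes

Derivation:
After 1 (visit(V)): cur=V back=1 fwd=0
After 2 (visit(B)): cur=B back=2 fwd=0
After 3 (visit(O)): cur=O back=3 fwd=0
After 4 (back): cur=B back=2 fwd=1
After 5 (forward): cur=O back=3 fwd=0
After 6 (back): cur=B back=2 fwd=1
After 7 (visit(Z)): cur=Z back=3 fwd=0
After 8 (back): cur=B back=2 fwd=1
After 9 (visit(A)): cur=A back=3 fwd=0
After 10 (visit(L)): cur=L back=4 fwd=0
After 11 (visit(M)): cur=M back=5 fwd=0
After 12 (visit(E)): cur=E back=6 fwd=0
After 13 (back): cur=M back=5 fwd=1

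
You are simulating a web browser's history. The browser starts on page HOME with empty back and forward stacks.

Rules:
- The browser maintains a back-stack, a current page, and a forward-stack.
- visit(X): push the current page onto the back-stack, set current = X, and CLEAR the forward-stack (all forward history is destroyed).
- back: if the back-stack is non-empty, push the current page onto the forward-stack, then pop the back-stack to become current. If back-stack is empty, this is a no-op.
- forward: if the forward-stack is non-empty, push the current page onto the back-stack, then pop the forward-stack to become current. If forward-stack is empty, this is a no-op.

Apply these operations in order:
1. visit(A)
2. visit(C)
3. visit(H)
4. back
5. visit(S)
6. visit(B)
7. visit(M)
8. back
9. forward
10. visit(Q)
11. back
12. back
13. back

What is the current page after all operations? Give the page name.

After 1 (visit(A)): cur=A back=1 fwd=0
After 2 (visit(C)): cur=C back=2 fwd=0
After 3 (visit(H)): cur=H back=3 fwd=0
After 4 (back): cur=C back=2 fwd=1
After 5 (visit(S)): cur=S back=3 fwd=0
After 6 (visit(B)): cur=B back=4 fwd=0
After 7 (visit(M)): cur=M back=5 fwd=0
After 8 (back): cur=B back=4 fwd=1
After 9 (forward): cur=M back=5 fwd=0
After 10 (visit(Q)): cur=Q back=6 fwd=0
After 11 (back): cur=M back=5 fwd=1
After 12 (back): cur=B back=4 fwd=2
After 13 (back): cur=S back=3 fwd=3

Answer: S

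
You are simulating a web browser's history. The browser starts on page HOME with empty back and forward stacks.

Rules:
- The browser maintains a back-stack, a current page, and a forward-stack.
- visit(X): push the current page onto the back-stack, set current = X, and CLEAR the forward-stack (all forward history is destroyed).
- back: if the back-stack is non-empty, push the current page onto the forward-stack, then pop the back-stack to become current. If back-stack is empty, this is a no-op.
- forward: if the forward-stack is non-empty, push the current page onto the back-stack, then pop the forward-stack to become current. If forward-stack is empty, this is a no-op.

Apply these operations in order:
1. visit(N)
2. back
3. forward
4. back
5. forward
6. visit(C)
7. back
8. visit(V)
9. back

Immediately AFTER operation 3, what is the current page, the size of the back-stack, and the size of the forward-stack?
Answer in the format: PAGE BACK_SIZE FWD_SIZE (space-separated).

After 1 (visit(N)): cur=N back=1 fwd=0
After 2 (back): cur=HOME back=0 fwd=1
After 3 (forward): cur=N back=1 fwd=0

N 1 0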